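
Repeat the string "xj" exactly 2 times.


Input string: 'xj'
Operation: repeat 2 times
Concatenation: 'xj' + 'xj'
Result: xjxj


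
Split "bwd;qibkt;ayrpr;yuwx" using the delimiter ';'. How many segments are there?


Input string: 'bwd;qibkt;ayrpr;yuwx'
Delimiter: ';'
Split result: 'bwd', 'qibkt', 'ayrpr', 'yuwx'
Number of parts: 4


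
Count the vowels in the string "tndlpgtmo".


Input string: 'tndlpgtmo'
Operation: count vowels (a, e, i, o, u)
Scan: s[0]='t', s[1]='n', s[2]='d', s[3]='l', s[4]='p', s[5]='g', s[6]='t', s[7]='m', s[8]='o' (vowel)
Vowels found: 1
Result: 1


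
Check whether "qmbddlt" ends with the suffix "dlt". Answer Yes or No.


Input string: 'qmbddlt'
Suffix to check: 'dlt'
Last 3 characters of input: 'dlt'
Match: True
Result: Yes


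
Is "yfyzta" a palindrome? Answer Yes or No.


Input string: 'yfyzta'
Reversed: 'atzyfy'
Compare pairs: s[0]='y' vs s[5]='a' (mismatch), s[1]='f' vs s[4]='t' (mismatch), s[2]='y' vs s[3]='z' (mismatch)
Palindrome: No


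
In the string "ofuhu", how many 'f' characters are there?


Input string: 'ofuhu'
Target character: 'f'
Scan each position: s[1]='f'
Matches found at indices: 1
Total: 1


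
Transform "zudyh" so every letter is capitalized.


Input string: 'zudyh'
Operation: convert each letter to uppercase
Mapping: 'z'->'Z', 'u'->'U', 'd'->'D', 'y'->'Y', 'h'->'H'
Result: ZUDYH


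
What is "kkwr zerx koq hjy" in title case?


Input string: 'kkwr zerx koq hjy'
Operation: capitalize first letter of each word
Word transformations: 'kkwr'->'Kkwr', 'zerx'->'Zerx', 'koq'->'Koq', 'hjy'->'Hjy'
Result: Kkwr Zerx Koq Hjy


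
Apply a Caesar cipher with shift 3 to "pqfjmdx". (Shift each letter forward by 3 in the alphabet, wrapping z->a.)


Input: 'pqfjmdx', shift = 3
Operation: for each letter, (position + 3) mod 26
Mapping: 'p'(15+3=18)->'s', 'q'(16+3=19)->'t', 'f'(5+3=8)->'i', 'j'(9+3=12)->'m', 'm'(12+3=15)->'p', 'd'(3+3=6)->'g', 'x'(23+3=26, 26 mod 26=0)->'a'
Result: stimpga


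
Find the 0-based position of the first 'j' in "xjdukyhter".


Input string: 'xjdukyhter'
Target: 'j'
Scanning left to right: s[0]='x', s[1]='j'
First match at index: 1


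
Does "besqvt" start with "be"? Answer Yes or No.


Input string: 'besqvt'
Prefix to check: 'be'
First 2 characters of input: 'be'
Match: True
Result: Yes


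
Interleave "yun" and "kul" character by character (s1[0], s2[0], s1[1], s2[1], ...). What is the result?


String 1: 'yun'
String 2: 'kul'
Operation: alternate characters
Pairs: 'y'+'k', 'u'+'u', 'n'+'l'
Result: ykuunl


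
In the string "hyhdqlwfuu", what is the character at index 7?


Input string: 'hyhdqlwfuu'
Operation: get character at index 7
Index mapping: s[0]='h', s[1]='y', s[2]='h', s[3]='d', s[4]='q', s[5]='l', s[6]='w', s[7]='f'
Result: 'f'


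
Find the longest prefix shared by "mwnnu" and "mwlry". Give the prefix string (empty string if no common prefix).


String 1: 'mwnnu'
String 2: 'mwlry'
Compare position by position:
pos 0: 'm' vs 'm' match
pos 1: 'w' vs 'w' match
pos 2: 'n' vs 'l' differ -> stop
Longest common prefix: "mw" (length 2)


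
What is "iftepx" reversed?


Input string: 'iftepx'
Operation: reverse character order
Original order: 'i' -> 'f' -> 't' -> 'e' -> 'p' -> 'x'
Reversed order: 'x' -> 'p' -> 'e' -> 't' -> 'f' -> 'i'
Result: xpetfi


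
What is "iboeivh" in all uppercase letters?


Input string: 'iboeivh'
Operation: convert each letter to uppercase
Mapping: 'i'->'I', 'b'->'B', 'o'->'O', 'e'->'E', 'i'->'I', 'v'->'V', 'h'->'H'
Result: IBOEIVH


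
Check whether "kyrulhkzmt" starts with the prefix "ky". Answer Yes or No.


Input string: 'kyrulhkzmt'
Prefix to check: 'ky'
First 2 characters of input: 'ky'
Match: True
Result: Yes


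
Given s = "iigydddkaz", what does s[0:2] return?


Input string: 'iigydddkaz'
Operation: slice [0:2]
Extract characters: s[0]='i', s[1]='i'
Result: ii


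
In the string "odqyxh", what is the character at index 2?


Input string: 'odqyxh'
Operation: get character at index 2
Index mapping: s[0]='o', s[1]='d', s[2]='q'
Result: 'q'


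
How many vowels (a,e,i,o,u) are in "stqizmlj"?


Input string: 'stqizmlj'
Operation: count vowels (a, e, i, o, u)
Scan: s[0]='s', s[1]='t', s[2]='q', s[3]='i' (vowel), s[4]='z', s[5]='m', s[6]='l', s[7]='j'
Vowels found: 1
Result: 1


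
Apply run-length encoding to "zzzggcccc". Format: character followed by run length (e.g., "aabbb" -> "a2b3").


Input: 'zzzggcccc'
Operation: identify consecutive runs
Runs: 'zzz' -> z3, 'gg' -> g2, 'cccc' -> c4
Encoded: z3g2c4


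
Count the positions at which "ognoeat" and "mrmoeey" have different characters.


String 1: 'ognoeat'
String 2: 'mrmoeey'
Compare each position: pos 0: 'o'!='m', pos 1: 'g'!='r', pos 2: 'n'!='m', pos 3: 'o'=='o', pos 4: 'e'=='e', pos 5: 'a'!='e', pos 6: 't'!='y'
Differing positions: 5
Hamming distance: 5


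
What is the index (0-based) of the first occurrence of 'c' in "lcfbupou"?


Input string: 'lcfbupou'
Target: 'c'
Scanning left to right: s[0]='l', s[1]='c'
First match at index: 1


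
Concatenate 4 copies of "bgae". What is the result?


Input string: 'bgae'
Operation: repeat 4 times
Concatenation: 'bgae' + 'bgae' + 'bgae' + 'bgae'
Result: bgaebgaebgaebgae


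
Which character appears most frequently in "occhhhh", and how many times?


Input: 'occhhhh'
Operation: tally each character
Counts: 'c':2, 'h':4, 'o':1
Maximum: 'h' appears 4 times


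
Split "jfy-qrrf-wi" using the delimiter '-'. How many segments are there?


Input string: 'jfy-qrrf-wi'
Delimiter: '-'
Split result: 'jfy', 'qrrf', 'wi'
Number of parts: 3


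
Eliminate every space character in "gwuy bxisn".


Input string: 'gwuy bxisn'
Operation: remove all spaces
Words: 'gwuy', 'bxisn'
Join without spaces: gwuybxisn


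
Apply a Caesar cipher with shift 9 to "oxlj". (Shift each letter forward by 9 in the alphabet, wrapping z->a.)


Input: 'oxlj', shift = 9
Operation: for each letter, (position + 9) mod 26
Mapping: 'o'(14+9=23)->'x', 'x'(23+9=32, 32 mod 26=6)->'g', 'l'(11+9=20)->'u', 'j'(9+9=18)->'s'
Result: xgus


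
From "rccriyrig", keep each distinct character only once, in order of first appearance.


Input: 'rccriyrig'
Operation: keep first occurrence of each character
Scan: s[0]='r' new -> keep; s[1]='c' new -> keep; s[2]='c' seen -> skip; s[3]='r' seen -> skip; s[4]='i' new -> keep; s[5]='y' new -> keep; s[6]='r' seen -> skip; s[7]='i' seen -> skip; s[8]='g' new -> keep
Result: rciyg


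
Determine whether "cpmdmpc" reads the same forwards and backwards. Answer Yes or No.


Input string: 'cpmdmpc'
Reversed: 'cpmdmpc'
Compare pairs: s[0]='c' vs s[6]='c' (match), s[1]='p' vs s[5]='p' (match), s[2]='m' vs s[4]='m' (match)
Palindrome: Yes


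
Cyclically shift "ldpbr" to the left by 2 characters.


Input: 'ldpbr', shift = 2
Operation: split at index 2 and swap parts
Front part s[0:2] = 'ld'
Back part s[2:] = 'pbr'
Rotated = back + front = 'pbr' + 'ld'
Result: pbrld


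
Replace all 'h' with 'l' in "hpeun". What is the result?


Input string: 'hpeun'
Operation: replace 'h' with 'l'
Positions of 'h': 0
After replacement: lpeun


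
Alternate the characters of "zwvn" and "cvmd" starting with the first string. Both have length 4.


String 1: 'zwvn'
String 2: 'cvmd'
Operation: alternate characters
Pairs: 'z'+'c', 'w'+'v', 'v'+'m', 'n'+'d'
Result: zcwvvmnd


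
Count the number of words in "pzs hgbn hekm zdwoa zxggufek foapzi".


Input string: 'pzs hgbn hekm zdwoa zxggufek foapzi'
Operation: split by spaces
Words found: 'pzs', 'hgbn', 'hekm', 'zdwoa', 'zxggufek', 'foapzi'
Word count: 6


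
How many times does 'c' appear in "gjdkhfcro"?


Input string: 'gjdkhfcro'
Target character: 'c'
Scan each position: s[6]='c'
Matches found at indices: 6
Total: 1


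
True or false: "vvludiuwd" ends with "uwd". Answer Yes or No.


Input string: 'vvludiuwd'
Suffix to check: 'uwd'
Last 3 characters of input: 'uwd'
Match: True
Result: Yes


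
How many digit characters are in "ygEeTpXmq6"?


Input string: 'ygEeTpXmq6'
Operation: count digit characters (0-9)
Scan: 'y', 'g', 'E', 'e', 'T', 'p', 'X', 'm', 'q', '6'(digit)
Digits found: 1
Result: 1


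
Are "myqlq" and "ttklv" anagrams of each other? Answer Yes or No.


String 1: 'myqlq' -> sorted: 'lmqqy'
String 2: 'ttklv' -> sorted: 'klttv'
Compare sorted forms: 'lmqqy' != 'klttv'
Anagram: No


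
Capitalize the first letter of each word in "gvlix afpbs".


Input string: 'gvlix afpbs'
Operation: capitalize first letter of each word
Word transformations: 'gvlix'->'Gvlix', 'afpbs'->'Afpbs'
Result: Gvlix Afpbs


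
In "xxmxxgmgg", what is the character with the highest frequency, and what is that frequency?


Input: 'xxmxxgmgg'
Operation: tally each character
Counts: 'g':3, 'm':2, 'x':4
Maximum: 'x' appears 4 times


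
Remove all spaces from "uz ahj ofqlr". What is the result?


Input string: 'uz ahj ofqlr'
Operation: remove all spaces
Words: 'uz', 'ahj', 'ofqlr'
Join without spaces: uzahjofqlr


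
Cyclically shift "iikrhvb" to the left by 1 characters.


Input: 'iikrhvb', shift = 1
Operation: split at index 1 and swap parts
Front part s[0:1] = 'i'
Back part s[1:] = 'ikrhvb'
Rotated = back + front = 'ikrhvb' + 'i'
Result: ikrhvbi


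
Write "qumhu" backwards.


Input string: 'qumhu'
Operation: reverse character order
Original order: 'q' -> 'u' -> 'm' -> 'h' -> 'u'
Reversed order: 'u' -> 'h' -> 'm' -> 'u' -> 'q'
Result: uhmuq


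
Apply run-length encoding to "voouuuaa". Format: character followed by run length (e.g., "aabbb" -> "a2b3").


Input: 'voouuuaa'
Operation: identify consecutive runs
Runs: 'v' -> v1, 'oo' -> o2, 'uuu' -> u3, 'aa' -> a2
Encoded: v1o2u3a2


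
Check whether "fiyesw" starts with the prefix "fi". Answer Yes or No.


Input string: 'fiyesw'
Prefix to check: 'fi'
First 2 characters of input: 'fi'
Match: True
Result: Yes


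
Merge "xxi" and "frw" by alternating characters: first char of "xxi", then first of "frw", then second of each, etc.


String 1: 'xxi'
String 2: 'frw'
Operation: alternate characters
Pairs: 'x'+'f', 'x'+'r', 'i'+'w'
Result: xfxriw


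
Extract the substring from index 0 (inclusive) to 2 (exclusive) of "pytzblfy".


Input string: 'pytzblfy'
Operation: slice [0:2]
Extract characters: s[0]='p', s[1]='y'
Result: py


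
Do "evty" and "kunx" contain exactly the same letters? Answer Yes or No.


String 1: 'evty' -> sorted: 'etvy'
String 2: 'kunx' -> sorted: 'knux'
Compare sorted forms: 'etvy' != 'knux'
Anagram: No


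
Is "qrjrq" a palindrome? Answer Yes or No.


Input string: 'qrjrq'
Reversed: 'qrjrq'
Compare pairs: s[0]='q' vs s[4]='q' (match), s[1]='r' vs s[3]='r' (match)
Palindrome: Yes


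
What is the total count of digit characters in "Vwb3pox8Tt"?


Input string: 'Vwb3pox8Tt'
Operation: count digit characters (0-9)
Scan: 'V', 'w', 'b', '3'(digit), 'p', 'o', 'x', '8'(digit), 'T', 't'
Digits found: 2
Result: 2


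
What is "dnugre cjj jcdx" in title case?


Input string: 'dnugre cjj jcdx'
Operation: capitalize first letter of each word
Word transformations: 'dnugre'->'Dnugre', 'cjj'->'Cjj', 'jcdx'->'Jcdx'
Result: Dnugre Cjj Jcdx


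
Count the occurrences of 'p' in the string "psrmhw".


Input string: 'psrmhw'
Target character: 'p'
Scan each position: s[0]='p'
Matches found at indices: 0
Total: 1


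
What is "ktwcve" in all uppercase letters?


Input string: 'ktwcve'
Operation: convert each letter to uppercase
Mapping: 'k'->'K', 't'->'T', 'w'->'W', 'c'->'C', 'v'->'V', 'e'->'E'
Result: KTWCVE


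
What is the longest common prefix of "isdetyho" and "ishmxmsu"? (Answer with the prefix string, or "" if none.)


String 1: 'isdetyho'
String 2: 'ishmxmsu'
Compare position by position:
pos 0: 'i' vs 'i' match
pos 1: 's' vs 's' match
pos 2: 'd' vs 'h' differ -> stop
Longest common prefix: "is" (length 2)


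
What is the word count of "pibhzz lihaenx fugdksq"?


Input string: 'pibhzz lihaenx fugdksq'
Operation: split by spaces
Words found: 'pibhzz', 'lihaenx', 'fugdksq'
Word count: 3


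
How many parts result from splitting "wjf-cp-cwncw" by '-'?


Input string: 'wjf-cp-cwncw'
Delimiter: '-'
Split result: 'wjf', 'cp', 'cwncw'
Number of parts: 3


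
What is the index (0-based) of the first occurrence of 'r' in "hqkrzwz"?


Input string: 'hqkrzwz'
Target: 'r'
Scanning left to right: s[0]='h', s[1]='q', s[2]='k', s[3]='r'
First match at index: 3


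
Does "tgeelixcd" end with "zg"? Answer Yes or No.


Input string: 'tgeelixcd'
Suffix to check: 'zg'
Last 2 characters of input: 'cd'
Match: False
Result: No


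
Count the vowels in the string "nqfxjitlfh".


Input string: 'nqfxjitlfh'
Operation: count vowels (a, e, i, o, u)
Scan: s[0]='n', s[1]='q', s[2]='f', s[3]='x', s[4]='j', s[5]='i' (vowel), s[6]='t', s[7]='l', s[8]='f', s[9]='h'
Vowels found: 1
Result: 1


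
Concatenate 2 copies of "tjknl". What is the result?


Input string: 'tjknl'
Operation: repeat 2 times
Concatenation: 'tjknl' + 'tjknl'
Result: tjknltjknl


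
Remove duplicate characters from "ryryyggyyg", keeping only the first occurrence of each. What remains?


Input: 'ryryyggyyg'
Operation: keep first occurrence of each character
Scan: s[0]='r' new -> keep; s[1]='y' new -> keep; s[2]='r' seen -> skip; s[3]='y' seen -> skip; s[4]='y' seen -> skip; s[5]='g' new -> keep; s[6]='g' seen -> skip; s[7]='y' seen -> skip; s[8]='y' seen -> skip; s[9]='g' seen -> skip
Result: ryg


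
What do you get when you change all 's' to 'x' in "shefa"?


Input string: 'shefa'
Operation: replace 's' with 'x'
Positions of 's': 0
After replacement: xhefa


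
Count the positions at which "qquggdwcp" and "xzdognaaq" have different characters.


String 1: 'qquggdwcp'
String 2: 'xzdognaaq'
Compare each position: pos 0: 'q'!='x', pos 1: 'q'!='z', pos 2: 'u'!='d', pos 3: 'g'!='o', pos 4: 'g'=='g', pos 5: 'd'!='n', pos 6: 'w'!='a', pos 7: 'c'!='a', pos 8: 'p'!='q'
Differing positions: 8
Hamming distance: 8


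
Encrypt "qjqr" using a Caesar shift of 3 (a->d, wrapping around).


Input: 'qjqr', shift = 3
Operation: for each letter, (position + 3) mod 26
Mapping: 'q'(16+3=19)->'t', 'j'(9+3=12)->'m', 'q'(16+3=19)->'t', 'r'(17+3=20)->'u'
Result: tmtu


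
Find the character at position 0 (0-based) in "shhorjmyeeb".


Input string: 'shhorjmyeeb'
Operation: get character at index 0
Index mapping: s[0]='s'
Result: 's'


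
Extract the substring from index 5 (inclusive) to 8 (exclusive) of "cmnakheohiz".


Input string: 'cmnakheohiz'
Operation: slice [5:8]
Extract characters: s[5]='h', s[6]='e', s[7]='o'
Result: heo


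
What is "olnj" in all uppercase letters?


Input string: 'olnj'
Operation: convert each letter to uppercase
Mapping: 'o'->'O', 'l'->'L', 'n'->'N', 'j'->'J'
Result: OLNJ


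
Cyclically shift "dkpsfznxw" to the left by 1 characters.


Input: 'dkpsfznxw', shift = 1
Operation: split at index 1 and swap parts
Front part s[0:1] = 'd'
Back part s[1:] = 'kpsfznxw'
Rotated = back + front = 'kpsfznxw' + 'd'
Result: kpsfznxwd


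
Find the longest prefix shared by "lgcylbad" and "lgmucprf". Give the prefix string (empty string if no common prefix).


String 1: 'lgcylbad'
String 2: 'lgmucprf'
Compare position by position:
pos 0: 'l' vs 'l' match
pos 1: 'g' vs 'g' match
pos 2: 'c' vs 'm' differ -> stop
Longest common prefix: "lg" (length 2)


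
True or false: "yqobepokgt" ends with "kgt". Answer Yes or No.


Input string: 'yqobepokgt'
Suffix to check: 'kgt'
Last 3 characters of input: 'kgt'
Match: True
Result: Yes


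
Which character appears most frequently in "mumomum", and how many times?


Input: 'mumomum'
Operation: tally each character
Counts: 'm':4, 'o':1, 'u':2
Maximum: 'm' appears 4 times


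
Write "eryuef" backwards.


Input string: 'eryuef'
Operation: reverse character order
Original order: 'e' -> 'r' -> 'y' -> 'u' -> 'e' -> 'f'
Reversed order: 'f' -> 'e' -> 'u' -> 'y' -> 'r' -> 'e'
Result: feuyre


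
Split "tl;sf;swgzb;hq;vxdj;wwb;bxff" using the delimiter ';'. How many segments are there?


Input string: 'tl;sf;swgzb;hq;vxdj;wwb;bxff'
Delimiter: ';'
Split result: 'tl', 'sf', 'swgzb', 'hq', 'vxdj', 'wwb', 'bxff'
Number of parts: 7


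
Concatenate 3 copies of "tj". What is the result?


Input string: 'tj'
Operation: repeat 3 times
Concatenation: 'tj' + 'tj' + 'tj'
Result: tjtjtj


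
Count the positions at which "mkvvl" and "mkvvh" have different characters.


String 1: 'mkvvl'
String 2: 'mkvvh'
Compare each position: pos 0: 'm'=='m', pos 1: 'k'=='k', pos 2: 'v'=='v', pos 3: 'v'=='v', pos 4: 'l'!='h'
Differing positions: 1
Hamming distance: 1


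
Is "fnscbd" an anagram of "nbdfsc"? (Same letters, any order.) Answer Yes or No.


String 1: 'nbdfsc' -> sorted: 'bcdfns'
String 2: 'fnscbd' -> sorted: 'bcdfns'
Compare sorted forms: 'bcdfns' == 'bcdfns'
Anagram: Yes


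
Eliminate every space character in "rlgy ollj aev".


Input string: 'rlgy ollj aev'
Operation: remove all spaces
Words: 'rlgy', 'ollj', 'aev'
Join without spaces: rlgyolljaev


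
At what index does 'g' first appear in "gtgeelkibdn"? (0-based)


Input string: 'gtgeelkibdn'
Target: 'g'
Scanning left to right: s[0]='g'
First match at index: 0


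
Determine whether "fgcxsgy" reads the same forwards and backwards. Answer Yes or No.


Input string: 'fgcxsgy'
Reversed: 'ygsxcgf'
Compare pairs: s[0]='f' vs s[6]='y' (mismatch), s[1]='g' vs s[5]='g' (match), s[2]='c' vs s[4]='s' (mismatch)
Palindrome: No


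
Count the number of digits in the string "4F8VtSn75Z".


Input string: '4F8VtSn75Z'
Operation: count digit characters (0-9)
Scan: '4'(digit), 'F', '8'(digit), 'V', 't', 'S', 'n', '7'(digit), '5'(digit), 'Z'
Digits found: 4
Result: 4


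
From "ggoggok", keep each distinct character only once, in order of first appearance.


Input: 'ggoggok'
Operation: keep first occurrence of each character
Scan: s[0]='g' new -> keep; s[1]='g' seen -> skip; s[2]='o' new -> keep; s[3]='g' seen -> skip; s[4]='g' seen -> skip; s[5]='o' seen -> skip; s[6]='k' new -> keep
Result: gok


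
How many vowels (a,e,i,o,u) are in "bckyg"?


Input string: 'bckyg'
Operation: count vowels (a, e, i, o, u)
Scan: s[0]='b', s[1]='c', s[2]='k', s[3]='y', s[4]='g'
Vowels found: 0
Result: 0


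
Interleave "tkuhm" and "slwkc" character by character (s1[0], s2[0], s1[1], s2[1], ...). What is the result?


String 1: 'tkuhm'
String 2: 'slwkc'
Operation: alternate characters
Pairs: 't'+'s', 'k'+'l', 'u'+'w', 'h'+'k', 'm'+'c'
Result: tskluwhkmc


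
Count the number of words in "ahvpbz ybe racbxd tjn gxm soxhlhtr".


Input string: 'ahvpbz ybe racbxd tjn gxm soxhlhtr'
Operation: split by spaces
Words found: 'ahvpbz', 'ybe', 'racbxd', 'tjn', 'gxm', 'soxhlhtr'
Word count: 6


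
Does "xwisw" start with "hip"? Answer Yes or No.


Input string: 'xwisw'
Prefix to check: 'hip'
First 3 characters of input: 'xwi'
Match: False
Result: No


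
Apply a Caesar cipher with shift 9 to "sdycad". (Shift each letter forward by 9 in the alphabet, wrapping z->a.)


Input: 'sdycad', shift = 9
Operation: for each letter, (position + 9) mod 26
Mapping: 's'(18+9=27, 27 mod 26=1)->'b', 'd'(3+9=12)->'m', 'y'(24+9=33, 33 mod 26=7)->'h', 'c'(2+9=11)->'l', 'a'(0+9=9)->'j', 'd'(3+9=12)->'m'
Result: bmhljm


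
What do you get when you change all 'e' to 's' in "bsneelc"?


Input string: 'bsneelc'
Operation: replace 'e' with 's'
Positions of 'e': 3, 4
After replacement: bsnsslc


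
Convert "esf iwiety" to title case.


Input string: 'esf iwiety'
Operation: capitalize first letter of each word
Word transformations: 'esf'->'Esf', 'iwiety'->'Iwiety'
Result: Esf Iwiety


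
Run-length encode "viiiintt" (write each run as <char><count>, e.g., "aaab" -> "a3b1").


Input: 'viiiintt'
Operation: identify consecutive runs
Runs: 'v' -> v1, 'iiii' -> i4, 'n' -> n1, 'tt' -> t2
Encoded: v1i4n1t2


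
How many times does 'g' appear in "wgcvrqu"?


Input string: 'wgcvrqu'
Target character: 'g'
Scan each position: s[1]='g'
Matches found at indices: 1
Total: 1


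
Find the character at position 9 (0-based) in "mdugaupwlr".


Input string: 'mdugaupwlr'
Operation: get character at index 9
Index mapping: s[0]='m', s[1]='d', s[2]='u', s[3]='g', s[4]='a', s[5]='u', s[6]='p', s[7]='w', s[8]='l', s[9]='r'
Result: 'r'


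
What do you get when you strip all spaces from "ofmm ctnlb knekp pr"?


Input string: 'ofmm ctnlb knekp pr'
Operation: remove all spaces
Words: 'ofmm', 'ctnlb', 'knekp', 'pr'
Join without spaces: ofmmctnlbknekppr


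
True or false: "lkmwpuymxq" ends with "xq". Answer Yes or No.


Input string: 'lkmwpuymxq'
Suffix to check: 'xq'
Last 2 characters of input: 'xq'
Match: True
Result: Yes


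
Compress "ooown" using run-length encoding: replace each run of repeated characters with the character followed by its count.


Input: 'ooown'
Operation: identify consecutive runs
Runs: 'ooo' -> o3, 'w' -> w1, 'n' -> n1
Encoded: o3w1n1


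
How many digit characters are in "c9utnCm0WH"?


Input string: 'c9utnCm0WH'
Operation: count digit characters (0-9)
Scan: 'c', '9'(digit), 'u', 't', 'n', 'C', 'm', '0'(digit), 'W', 'H'
Digits found: 2
Result: 2


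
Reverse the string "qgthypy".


Input string: 'qgthypy'
Operation: reverse character order
Original order: 'q' -> 'g' -> 't' -> 'h' -> 'y' -> 'p' -> 'y'
Reversed order: 'y' -> 'p' -> 'y' -> 'h' -> 't' -> 'g' -> 'q'
Result: ypyhtgq


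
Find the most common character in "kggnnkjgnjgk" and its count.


Input: 'kggnnkjgnjgk'
Operation: tally each character
Counts: 'g':4, 'j':2, 'k':3, 'n':3
Maximum: 'g' appears 4 times


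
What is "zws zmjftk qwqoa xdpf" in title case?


Input string: 'zws zmjftk qwqoa xdpf'
Operation: capitalize first letter of each word
Word transformations: 'zws'->'Zws', 'zmjftk'->'Zmjftk', 'qwqoa'->'Qwqoa', 'xdpf'->'Xdpf'
Result: Zws Zmjftk Qwqoa Xdpf


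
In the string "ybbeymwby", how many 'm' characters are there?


Input string: 'ybbeymwby'
Target character: 'm'
Scan each position: s[5]='m'
Matches found at indices: 5
Total: 1


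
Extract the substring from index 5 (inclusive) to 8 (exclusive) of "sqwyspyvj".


Input string: 'sqwyspyvj'
Operation: slice [5:8]
Extract characters: s[5]='p', s[6]='y', s[7]='v'
Result: pyv


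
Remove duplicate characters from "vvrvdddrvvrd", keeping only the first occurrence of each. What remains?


Input: 'vvrvdddrvvrd'
Operation: keep first occurrence of each character
Scan: s[0]='v' new -> keep; s[1]='v' seen -> skip; s[2]='r' new -> keep; s[3]='v' seen -> skip; s[4]='d' new -> keep; s[5]='d' seen -> skip; s[6]='d' seen -> skip; s[7]='r' seen -> skip; s[8]='v' seen -> skip; s[9]='v' seen -> skip; s[10]='r' seen -> skip; s[11]='d' seen -> skip
Result: vrd


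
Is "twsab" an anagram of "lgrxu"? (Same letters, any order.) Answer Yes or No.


String 1: 'lgrxu' -> sorted: 'glrux'
String 2: 'twsab' -> sorted: 'abstw'
Compare sorted forms: 'glrux' != 'abstw'
Anagram: No


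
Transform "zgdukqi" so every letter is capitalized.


Input string: 'zgdukqi'
Operation: convert each letter to uppercase
Mapping: 'z'->'Z', 'g'->'G', 'd'->'D', 'u'->'U', 'k'->'K', 'q'->'Q', 'i'->'I'
Result: ZGDUKQI


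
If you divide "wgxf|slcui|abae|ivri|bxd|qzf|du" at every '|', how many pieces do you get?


Input string: 'wgxf|slcui|abae|ivri|bxd|qzf|du'
Delimiter: '|'
Split result: 'wgxf', 'slcui', 'abae', 'ivri', 'bxd', 'qzf', 'du'
Number of parts: 7


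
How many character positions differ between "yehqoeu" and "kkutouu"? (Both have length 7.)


String 1: 'yehqoeu'
String 2: 'kkutouu'
Compare each position: pos 0: 'y'!='k', pos 1: 'e'!='k', pos 2: 'h'!='u', pos 3: 'q'!='t', pos 4: 'o'=='o', pos 5: 'e'!='u', pos 6: 'u'=='u'
Differing positions: 5
Hamming distance: 5


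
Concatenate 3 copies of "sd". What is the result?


Input string: 'sd'
Operation: repeat 3 times
Concatenation: 'sd' + 'sd' + 'sd'
Result: sdsdsd


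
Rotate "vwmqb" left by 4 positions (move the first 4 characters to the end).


Input: 'vwmqb', shift = 4
Operation: split at index 4 and swap parts
Front part s[0:4] = 'vwmq'
Back part s[4:] = 'b'
Rotated = back + front = 'b' + 'vwmq'
Result: bvwmq


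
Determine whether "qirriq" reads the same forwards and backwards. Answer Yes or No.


Input string: 'qirriq'
Reversed: 'qirriq'
Compare pairs: s[0]='q' vs s[5]='q' (match), s[1]='i' vs s[4]='i' (match), s[2]='r' vs s[3]='r' (match)
Palindrome: Yes


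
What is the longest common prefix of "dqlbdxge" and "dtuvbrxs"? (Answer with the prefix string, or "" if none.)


String 1: 'dqlbdxge'
String 2: 'dtuvbrxs'
Compare position by position:
pos 0: 'd' vs 'd' match
pos 1: 'q' vs 't' differ -> stop
Longest common prefix: "d" (length 1)


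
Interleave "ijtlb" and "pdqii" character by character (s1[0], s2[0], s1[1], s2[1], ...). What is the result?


String 1: 'ijtlb'
String 2: 'pdqii'
Operation: alternate characters
Pairs: 'i'+'p', 'j'+'d', 't'+'q', 'l'+'i', 'b'+'i'
Result: ipjdtqlibi


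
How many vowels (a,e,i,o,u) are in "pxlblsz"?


Input string: 'pxlblsz'
Operation: count vowels (a, e, i, o, u)
Scan: s[0]='p', s[1]='x', s[2]='l', s[3]='b', s[4]='l', s[5]='s', s[6]='z'
Vowels found: 0
Result: 0


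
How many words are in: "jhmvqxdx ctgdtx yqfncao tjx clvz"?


Input string: 'jhmvqxdx ctgdtx yqfncao tjx clvz'
Operation: split by spaces
Words found: 'jhmvqxdx', 'ctgdtx', 'yqfncao', 'tjx', 'clvz'
Word count: 5


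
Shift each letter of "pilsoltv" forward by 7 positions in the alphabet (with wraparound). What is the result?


Input: 'pilsoltv', shift = 7
Operation: for each letter, (position + 7) mod 26
Mapping: 'p'(15+7=22)->'w', 'i'(8+7=15)->'p', 'l'(11+7=18)->'s', 's'(18+7=25)->'z', 'o'(14+7=21)->'v', 'l'(11+7=18)->'s', 't'(19+7=26, 26 mod 26=0)->'a', 'v'(21+7=28, 28 mod 26=2)->'c'
Result: wpszvsac


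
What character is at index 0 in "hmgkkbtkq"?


Input string: 'hmgkkbtkq'
Operation: get character at index 0
Index mapping: s[0]='h'
Result: 'h'


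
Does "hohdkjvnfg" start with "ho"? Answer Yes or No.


Input string: 'hohdkjvnfg'
Prefix to check: 'ho'
First 2 characters of input: 'ho'
Match: True
Result: Yes


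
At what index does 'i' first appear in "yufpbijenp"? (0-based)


Input string: 'yufpbijenp'
Target: 'i'
Scanning left to right: s[0]='y', s[1]='u', s[2]='f', s[3]='p', s[4]='b', s[5]='i'
First match at index: 5


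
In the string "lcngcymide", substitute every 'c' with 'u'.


Input string: 'lcngcymide'
Operation: replace 'c' with 'u'
Positions of 'c': 1, 4
After replacement: lunguymide


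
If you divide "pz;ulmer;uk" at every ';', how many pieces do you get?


Input string: 'pz;ulmer;uk'
Delimiter: ';'
Split result: 'pz', 'ulmer', 'uk'
Number of parts: 3


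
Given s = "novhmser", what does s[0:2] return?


Input string: 'novhmser'
Operation: slice [0:2]
Extract characters: s[0]='n', s[1]='o'
Result: no


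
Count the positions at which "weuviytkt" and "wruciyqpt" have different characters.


String 1: 'weuviytkt'
String 2: 'wruciyqpt'
Compare each position: pos 0: 'w'=='w', pos 1: 'e'!='r', pos 2: 'u'=='u', pos 3: 'v'!='c', pos 4: 'i'=='i', pos 5: 'y'=='y', pos 6: 't'!='q', pos 7: 'k'!='p', pos 8: 't'=='t'
Differing positions: 4
Hamming distance: 4


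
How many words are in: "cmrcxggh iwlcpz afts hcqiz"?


Input string: 'cmrcxggh iwlcpz afts hcqiz'
Operation: split by spaces
Words found: 'cmrcxggh', 'iwlcpz', 'afts', 'hcqiz'
Word count: 4


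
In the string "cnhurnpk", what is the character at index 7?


Input string: 'cnhurnpk'
Operation: get character at index 7
Index mapping: s[0]='c', s[1]='n', s[2]='h', s[3]='u', s[4]='r', s[5]='n', s[6]='p', s[7]='k'
Result: 'k'


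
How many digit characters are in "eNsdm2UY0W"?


Input string: 'eNsdm2UY0W'
Operation: count digit characters (0-9)
Scan: 'e', 'N', 's', 'd', 'm', '2'(digit), 'U', 'Y', '0'(digit), 'W'
Digits found: 2
Result: 2


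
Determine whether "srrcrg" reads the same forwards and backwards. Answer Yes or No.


Input string: 'srrcrg'
Reversed: 'grcrrs'
Compare pairs: s[0]='s' vs s[5]='g' (mismatch), s[1]='r' vs s[4]='r' (match), s[2]='r' vs s[3]='c' (mismatch)
Palindrome: No


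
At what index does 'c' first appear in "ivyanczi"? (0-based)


Input string: 'ivyanczi'
Target: 'c'
Scanning left to right: s[0]='i', s[1]='v', s[2]='y', s[3]='a', s[4]='n', s[5]='c'
First match at index: 5


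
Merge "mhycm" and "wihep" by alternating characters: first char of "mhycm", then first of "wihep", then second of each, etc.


String 1: 'mhycm'
String 2: 'wihep'
Operation: alternate characters
Pairs: 'm'+'w', 'h'+'i', 'y'+'h', 'c'+'e', 'm'+'p'
Result: mwhiyhcemp


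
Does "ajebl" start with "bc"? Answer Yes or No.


Input string: 'ajebl'
Prefix to check: 'bc'
First 2 characters of input: 'aj'
Match: False
Result: No


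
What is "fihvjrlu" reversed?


Input string: 'fihvjrlu'
Operation: reverse character order
Original order: 'f' -> 'i' -> 'h' -> 'v' -> 'j' -> 'r' -> 'l' -> 'u'
Reversed order: 'u' -> 'l' -> 'r' -> 'j' -> 'v' -> 'h' -> 'i' -> 'f'
Result: ulrjvhif


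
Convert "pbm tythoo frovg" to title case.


Input string: 'pbm tythoo frovg'
Operation: capitalize first letter of each word
Word transformations: 'pbm'->'Pbm', 'tythoo'->'Tythoo', 'frovg'->'Frovg'
Result: Pbm Tythoo Frovg


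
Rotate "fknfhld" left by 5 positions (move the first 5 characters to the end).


Input: 'fknfhld', shift = 5
Operation: split at index 5 and swap parts
Front part s[0:5] = 'fknfh'
Back part s[5:] = 'ld'
Rotated = back + front = 'ld' + 'fknfh'
Result: ldfknfh


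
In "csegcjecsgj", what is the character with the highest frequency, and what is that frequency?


Input: 'csegcjecsgj'
Operation: tally each character
Counts: 'c':3, 'e':2, 'g':2, 'j':2, 's':2
Maximum: 'c' appears 3 times


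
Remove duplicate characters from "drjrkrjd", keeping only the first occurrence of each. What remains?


Input: 'drjrkrjd'
Operation: keep first occurrence of each character
Scan: s[0]='d' new -> keep; s[1]='r' new -> keep; s[2]='j' new -> keep; s[3]='r' seen -> skip; s[4]='k' new -> keep; s[5]='r' seen -> skip; s[6]='j' seen -> skip; s[7]='d' seen -> skip
Result: drjk


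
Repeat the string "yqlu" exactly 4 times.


Input string: 'yqlu'
Operation: repeat 4 times
Concatenation: 'yqlu' + 'yqlu' + 'yqlu' + 'yqlu'
Result: yqluyqluyqluyqlu


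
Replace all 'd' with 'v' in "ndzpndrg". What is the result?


Input string: 'ndzpndrg'
Operation: replace 'd' with 'v'
Positions of 'd': 1, 5
After replacement: nvzpnvrg


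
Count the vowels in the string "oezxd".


Input string: 'oezxd'
Operation: count vowels (a, e, i, o, u)
Scan: s[0]='o' (vowel), s[1]='e' (vowel), s[2]='z', s[3]='x', s[4]='d'
Vowels found: 2
Result: 2


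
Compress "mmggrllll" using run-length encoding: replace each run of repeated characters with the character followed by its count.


Input: 'mmggrllll'
Operation: identify consecutive runs
Runs: 'mm' -> m2, 'gg' -> g2, 'r' -> r1, 'llll' -> l4
Encoded: m2g2r1l4


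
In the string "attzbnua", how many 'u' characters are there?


Input string: 'attzbnua'
Target character: 'u'
Scan each position: s[6]='u'
Matches found at indices: 6
Total: 1


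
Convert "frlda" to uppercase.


Input string: 'frlda'
Operation: convert each letter to uppercase
Mapping: 'f'->'F', 'r'->'R', 'l'->'L', 'd'->'D', 'a'->'A'
Result: FRLDA


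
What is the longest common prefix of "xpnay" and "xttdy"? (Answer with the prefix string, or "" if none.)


String 1: 'xpnay'
String 2: 'xttdy'
Compare position by position:
pos 0: 'x' vs 'x' match
pos 1: 'p' vs 't' differ -> stop
Longest common prefix: "x" (length 1)


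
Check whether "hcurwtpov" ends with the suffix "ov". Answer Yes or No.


Input string: 'hcurwtpov'
Suffix to check: 'ov'
Last 2 characters of input: 'ov'
Match: True
Result: Yes


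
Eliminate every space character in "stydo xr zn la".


Input string: 'stydo xr zn la'
Operation: remove all spaces
Words: 'stydo', 'xr', 'zn', 'la'
Join without spaces: stydoxrznla


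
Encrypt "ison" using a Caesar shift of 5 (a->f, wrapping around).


Input: 'ison', shift = 5
Operation: for each letter, (position + 5) mod 26
Mapping: 'i'(8+5=13)->'n', 's'(18+5=23)->'x', 'o'(14+5=19)->'t', 'n'(13+5=18)->'s'
Result: nxts


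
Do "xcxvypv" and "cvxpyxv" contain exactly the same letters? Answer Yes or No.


String 1: 'xcxvypv' -> sorted: 'cpvvxxy'
String 2: 'cvxpyxv' -> sorted: 'cpvvxxy'
Compare sorted forms: 'cpvvxxy' == 'cpvvxxy'
Anagram: Yes


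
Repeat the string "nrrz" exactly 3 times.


Input string: 'nrrz'
Operation: repeat 3 times
Concatenation: 'nrrz' + 'nrrz' + 'nrrz'
Result: nrrznrrznrrz


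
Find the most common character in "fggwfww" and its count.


Input: 'fggwfww'
Operation: tally each character
Counts: 'f':2, 'g':2, 'w':3
Maximum: 'w' appears 3 times


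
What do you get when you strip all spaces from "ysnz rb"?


Input string: 'ysnz rb'
Operation: remove all spaces
Words: 'ysnz', 'rb'
Join without spaces: ysnzrb


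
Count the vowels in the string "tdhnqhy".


Input string: 'tdhnqhy'
Operation: count vowels (a, e, i, o, u)
Scan: s[0]='t', s[1]='d', s[2]='h', s[3]='n', s[4]='q', s[5]='h', s[6]='y'
Vowels found: 0
Result: 0


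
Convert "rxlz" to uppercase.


Input string: 'rxlz'
Operation: convert each letter to uppercase
Mapping: 'r'->'R', 'x'->'X', 'l'->'L', 'z'->'Z'
Result: RXLZ


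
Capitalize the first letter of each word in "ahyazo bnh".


Input string: 'ahyazo bnh'
Operation: capitalize first letter of each word
Word transformations: 'ahyazo'->'Ahyazo', 'bnh'->'Bnh'
Result: Ahyazo Bnh


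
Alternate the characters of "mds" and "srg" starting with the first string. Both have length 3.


String 1: 'mds'
String 2: 'srg'
Operation: alternate characters
Pairs: 'm'+'s', 'd'+'r', 's'+'g'
Result: msdrsg


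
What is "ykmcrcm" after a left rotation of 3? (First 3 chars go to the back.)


Input: 'ykmcrcm', shift = 3
Operation: split at index 3 and swap parts
Front part s[0:3] = 'ykm'
Back part s[3:] = 'crcm'
Rotated = back + front = 'crcm' + 'ykm'
Result: crcmykm


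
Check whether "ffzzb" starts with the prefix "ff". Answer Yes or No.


Input string: 'ffzzb'
Prefix to check: 'ff'
First 2 characters of input: 'ff'
Match: True
Result: Yes


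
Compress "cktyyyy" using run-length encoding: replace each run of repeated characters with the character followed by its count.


Input: 'cktyyyy'
Operation: identify consecutive runs
Runs: 'c' -> c1, 'k' -> k1, 't' -> t1, 'yyyy' -> y4
Encoded: c1k1t1y4


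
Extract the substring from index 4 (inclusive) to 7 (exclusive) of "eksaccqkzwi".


Input string: 'eksaccqkzwi'
Operation: slice [4:7]
Extract characters: s[4]='c', s[5]='c', s[6]='q'
Result: ccq


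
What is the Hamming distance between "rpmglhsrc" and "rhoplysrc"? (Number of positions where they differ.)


String 1: 'rpmglhsrc'
String 2: 'rhoplysrc'
Compare each position: pos 0: 'r'=='r', pos 1: 'p'!='h', pos 2: 'm'!='o', pos 3: 'g'!='p', pos 4: 'l'=='l', pos 5: 'h'!='y', pos 6: 's'=='s', pos 7: 'r'=='r', pos 8: 'c'=='c'
Differing positions: 4
Hamming distance: 4


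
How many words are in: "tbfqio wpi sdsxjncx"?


Input string: 'tbfqio wpi sdsxjncx'
Operation: split by spaces
Words found: 'tbfqio', 'wpi', 'sdsxjncx'
Word count: 3


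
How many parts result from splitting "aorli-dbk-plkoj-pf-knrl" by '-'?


Input string: 'aorli-dbk-plkoj-pf-knrl'
Delimiter: '-'
Split result: 'aorli', 'dbk', 'plkoj', 'pf', 'knrl'
Number of parts: 5


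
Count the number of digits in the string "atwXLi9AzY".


Input string: 'atwXLi9AzY'
Operation: count digit characters (0-9)
Scan: 'a', 't', 'w', 'X', 'L', 'i', '9'(digit), 'A', 'z', 'Y'
Digits found: 1
Result: 1


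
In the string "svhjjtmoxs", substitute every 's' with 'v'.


Input string: 'svhjjtmoxs'
Operation: replace 's' with 'v'
Positions of 's': 0, 9
After replacement: vvhjjtmoxv


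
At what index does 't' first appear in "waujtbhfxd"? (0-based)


Input string: 'waujtbhfxd'
Target: 't'
Scanning left to right: s[0]='w', s[1]='a', s[2]='u', s[3]='j', s[4]='t'
First match at index: 4


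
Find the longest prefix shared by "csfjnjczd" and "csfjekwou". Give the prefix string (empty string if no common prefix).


String 1: 'csfjnjczd'
String 2: 'csfjekwou'
Compare position by position:
pos 0: 'c' vs 'c' match
pos 1: 's' vs 's' match
pos 2: 'f' vs 'f' match
pos 3: 'j' vs 'j' match
pos 4: 'n' vs 'e' differ -> stop
Longest common prefix: "csfj" (length 4)


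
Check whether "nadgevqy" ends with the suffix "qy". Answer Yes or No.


Input string: 'nadgevqy'
Suffix to check: 'qy'
Last 2 characters of input: 'qy'
Match: True
Result: Yes


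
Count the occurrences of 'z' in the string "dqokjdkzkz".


Input string: 'dqokjdkzkz'
Target character: 'z'
Scan each position: s[7]='z', s[9]='z'
Matches found at indices: 7, 9
Total: 2


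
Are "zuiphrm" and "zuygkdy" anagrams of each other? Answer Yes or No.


String 1: 'zuiphrm' -> sorted: 'himpruz'
String 2: 'zuygkdy' -> sorted: 'dgkuyyz'
Compare sorted forms: 'himpruz' != 'dgkuyyz'
Anagram: No


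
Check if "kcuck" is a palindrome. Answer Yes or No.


Input string: 'kcuck'
Reversed: 'kcuck'
Compare pairs: s[0]='k' vs s[4]='k' (match), s[1]='c' vs s[3]='c' (match)
Palindrome: Yes


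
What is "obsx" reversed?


Input string: 'obsx'
Operation: reverse character order
Original order: 'o' -> 'b' -> 's' -> 'x'
Reversed order: 'x' -> 's' -> 'b' -> 'o'
Result: xsbo


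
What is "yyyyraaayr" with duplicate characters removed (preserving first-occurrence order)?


Input: 'yyyyraaayr'
Operation: keep first occurrence of each character
Scan: s[0]='y' new -> keep; s[1]='y' seen -> skip; s[2]='y' seen -> skip; s[3]='y' seen -> skip; s[4]='r' new -> keep; s[5]='a' new -> keep; s[6]='a' seen -> skip; s[7]='a' seen -> skip; s[8]='y' seen -> skip; s[9]='r' seen -> skip
Result: yra


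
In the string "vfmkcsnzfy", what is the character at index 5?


Input string: 'vfmkcsnzfy'
Operation: get character at index 5
Index mapping: s[0]='v', s[1]='f', s[2]='m', s[3]='k', s[4]='c', s[5]='s'
Result: 's'


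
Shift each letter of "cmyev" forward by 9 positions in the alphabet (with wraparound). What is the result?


Input: 'cmyev', shift = 9
Operation: for each letter, (position + 9) mod 26
Mapping: 'c'(2+9=11)->'l', 'm'(12+9=21)->'v', 'y'(24+9=33, 33 mod 26=7)->'h', 'e'(4+9=13)->'n', 'v'(21+9=30, 30 mod 26=4)->'e'
Result: lvhne


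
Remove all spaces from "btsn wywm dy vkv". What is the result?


Input string: 'btsn wywm dy vkv'
Operation: remove all spaces
Words: 'btsn', 'wywm', 'dy', 'vkv'
Join without spaces: btsnwywmdyvkv


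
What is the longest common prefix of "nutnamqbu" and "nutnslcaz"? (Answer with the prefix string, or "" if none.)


String 1: 'nutnamqbu'
String 2: 'nutnslcaz'
Compare position by position:
pos 0: 'n' vs 'n' match
pos 1: 'u' vs 'u' match
pos 2: 't' vs 't' match
pos 3: 'n' vs 'n' match
pos 4: 'a' vs 's' differ -> stop
Longest common prefix: "nutn" (length 4)


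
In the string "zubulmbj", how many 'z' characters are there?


Input string: 'zubulmbj'
Target character: 'z'
Scan each position: s[0]='z'
Matches found at indices: 0
Total: 1


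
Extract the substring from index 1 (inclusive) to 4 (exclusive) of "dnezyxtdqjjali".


Input string: 'dnezyxtdqjjali'
Operation: slice [1:4]
Extract characters: s[1]='n', s[2]='e', s[3]='z'
Result: nez
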